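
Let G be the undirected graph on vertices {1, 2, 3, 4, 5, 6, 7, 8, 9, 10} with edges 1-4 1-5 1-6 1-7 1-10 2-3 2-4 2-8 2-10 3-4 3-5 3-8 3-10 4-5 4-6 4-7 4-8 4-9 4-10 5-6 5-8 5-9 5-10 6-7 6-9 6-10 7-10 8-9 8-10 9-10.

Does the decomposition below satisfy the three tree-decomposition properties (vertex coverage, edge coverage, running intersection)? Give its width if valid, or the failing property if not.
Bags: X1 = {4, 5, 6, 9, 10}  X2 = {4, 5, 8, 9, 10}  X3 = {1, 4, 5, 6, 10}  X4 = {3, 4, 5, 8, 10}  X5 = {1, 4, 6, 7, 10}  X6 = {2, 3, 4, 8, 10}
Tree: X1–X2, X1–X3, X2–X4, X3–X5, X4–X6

Checking the three conditions: (i) the bags cover all of {1, 2, 3, 4, 5, 6, 7, 8, 9, 10}; (ii) for each edge, some bag contains both endpoints; (iii) the bags containing any fixed vertex form a subtree. All hold, so the decomposition is valid with width 5 − 1 = 4.

Yes; width 4.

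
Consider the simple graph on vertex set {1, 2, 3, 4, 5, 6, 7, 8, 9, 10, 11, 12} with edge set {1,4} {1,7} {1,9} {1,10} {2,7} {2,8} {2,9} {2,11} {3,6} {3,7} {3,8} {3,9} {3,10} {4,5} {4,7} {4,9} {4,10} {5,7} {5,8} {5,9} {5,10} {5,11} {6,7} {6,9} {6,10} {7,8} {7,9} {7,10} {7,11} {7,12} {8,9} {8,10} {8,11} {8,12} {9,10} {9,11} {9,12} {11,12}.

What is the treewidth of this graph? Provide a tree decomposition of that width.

Treewidth 4.
One such decomposition:
Bags: B1 = {5, 7, 8, 9, 10}  B2 = {4, 5, 7, 9, 10}  B3 = {5, 7, 8, 9, 11}  B4 = {2, 7, 8, 9, 11}  B5 = {3, 7, 8, 9, 10}  B6 = {1, 4, 7, 9, 10}  B7 = {7, 8, 9, 11, 12}  B8 = {3, 6, 7, 9, 10}
Tree: B1–B2, B1–B3, B3–B4, B1–B5, B2–B6, B3–B7, B5–B8

The largest bag has 5 vertices, giving width 4; this decomposition certifies tw(G) ≤ 4. On the other hand G contains the 5-clique {2, 7, 8, 9, 11}. A clique must lie in a single bag of any decomposition, so no decomposition can have width below 4. The upper and lower bounds meet at 4, so that is the treewidth.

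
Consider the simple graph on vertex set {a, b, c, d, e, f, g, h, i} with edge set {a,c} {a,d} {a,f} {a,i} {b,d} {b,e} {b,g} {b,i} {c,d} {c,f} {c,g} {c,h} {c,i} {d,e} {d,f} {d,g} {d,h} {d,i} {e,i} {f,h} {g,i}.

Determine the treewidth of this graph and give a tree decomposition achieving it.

Treewidth 3.
One optimal decomposition is:
Bags: B1 = {a, c, d, i}  B2 = {c, d, g, i}  B3 = {b, d, g, i}  B4 = {b, d, e, i}  B5 = {a, c, d, f}  B6 = {c, d, f, h}
Tree: B1–B2, B2–B3, B3–B4, B1–B5, B5–B6

Every bag has size at most 4, so the width is 4 − 1 = 3 and tw(G) ≤ 3. Conversely, {c, d, f, h} is a clique of size 4, and the vertices of any clique must share a bag in every tree decomposition; so some bag has ≥ 4 vertices and tw(G) ≥ 3. The upper and lower bounds meet at 3, so that is the treewidth.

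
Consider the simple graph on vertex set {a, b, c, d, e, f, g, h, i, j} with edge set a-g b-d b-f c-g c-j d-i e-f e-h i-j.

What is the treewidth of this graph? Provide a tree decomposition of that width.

Each bag holds 2 vertices, so the decomposition has width 1, which upper-bounds the treewidth. Any graph with an edge has treewidth ≥ 1, and G has the edge h–e. Hence tw(G) = 1 exactly.

Treewidth 1.
One such decomposition:
Bags: B1 = {e, h}  B2 = {e, f}  B3 = {b, f}  B4 = {b, d}  B5 = {d, i}  B6 = {i, j}  B7 = {c, j}  B8 = {c, g}  B9 = {a, g}
Tree: B1–B2, B2–B3, B3–B4, B4–B5, B5–B6, B6–B7, B7–B8, B8–B9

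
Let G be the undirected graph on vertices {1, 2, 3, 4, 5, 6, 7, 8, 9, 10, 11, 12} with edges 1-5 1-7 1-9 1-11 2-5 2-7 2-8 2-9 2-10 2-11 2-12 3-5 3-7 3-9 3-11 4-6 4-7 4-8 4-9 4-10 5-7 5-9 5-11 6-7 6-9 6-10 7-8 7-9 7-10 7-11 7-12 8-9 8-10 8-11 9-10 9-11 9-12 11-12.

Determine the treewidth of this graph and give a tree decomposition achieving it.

Every bag has size at most 5, so the width is 5 − 1 = 4 and tw(G) ≤ 4. Conversely, {2, 7, 8, 9, 10} is a clique of size 5, and the vertices of any clique must share a bag in every tree decomposition; so some bag has ≥ 5 vertices and tw(G) ≥ 4. The upper and lower bounds meet at 4, so that is the treewidth.

Treewidth 4.
One optimal decomposition is:
Bags: B1 = {2, 5, 7, 9, 11}  B2 = {2, 7, 8, 9, 11}  B3 = {2, 7, 8, 9, 10}  B4 = {4, 7, 8, 9, 10}  B5 = {4, 6, 7, 9, 10}  B6 = {1, 5, 7, 9, 11}  B7 = {2, 7, 9, 11, 12}  B8 = {3, 5, 7, 9, 11}
Tree: B1–B2, B2–B3, B3–B4, B4–B5, B1–B6, B2–B7, B6–B8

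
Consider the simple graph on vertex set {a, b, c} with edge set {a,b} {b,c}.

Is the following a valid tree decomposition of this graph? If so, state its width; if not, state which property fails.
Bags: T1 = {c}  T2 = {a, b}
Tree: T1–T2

No — edge (b,c) lies in no bag.

A tree decomposition must satisfy three properties: every vertex lies in some bag; for every edge, both endpoints lie together in some bag; and for every vertex, the bags containing it form a connected subtree. Here edge (b,c) lies in no bag, so the decomposition is invalid.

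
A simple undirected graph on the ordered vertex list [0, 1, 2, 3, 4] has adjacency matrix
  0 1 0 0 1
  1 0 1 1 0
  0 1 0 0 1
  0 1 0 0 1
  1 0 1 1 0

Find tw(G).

A width-2 tree decomposition is:
Bags: B1 = {0, 1, 4}  B2 = {1, 2, 4}  B3 = {1, 3, 4}
Tree: B1–B2, B2–B3
The largest bag has 3 vertices, giving width 2; this decomposition certifies tw(G) ≤ 2. Since 4–0–1–2–4 is a cycle in G, G is not acyclic. Forests are exactly the graphs of treewidth ≤ 1, so tw(G) ≥ 2. The upper and lower bounds meet at 2, so that is the treewidth.

2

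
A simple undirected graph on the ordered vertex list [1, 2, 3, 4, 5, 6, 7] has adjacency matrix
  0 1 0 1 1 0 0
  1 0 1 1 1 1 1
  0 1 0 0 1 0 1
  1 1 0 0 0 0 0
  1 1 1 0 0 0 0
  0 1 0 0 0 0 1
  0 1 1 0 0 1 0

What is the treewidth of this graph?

2

A width-2 tree decomposition is:
Bags: B1 = {2, 3, 5}  B2 = {2, 3, 7}  B3 = {1, 2, 5}  B4 = {2, 6, 7}  B5 = {1, 2, 4}
Tree: B1–B2, B1–B3, B2–B4, B3–B5
The largest bag has 3 vertices, giving width 2; this decomposition certifies tw(G) ≤ 2. Conversely, {1, 2, 4} is a clique of size 3, and the vertices of any clique must share a bag in every tree decomposition; so some bag has ≥ 3 vertices and tw(G) ≥ 2. The upper and lower bounds meet at 2, so that is the treewidth.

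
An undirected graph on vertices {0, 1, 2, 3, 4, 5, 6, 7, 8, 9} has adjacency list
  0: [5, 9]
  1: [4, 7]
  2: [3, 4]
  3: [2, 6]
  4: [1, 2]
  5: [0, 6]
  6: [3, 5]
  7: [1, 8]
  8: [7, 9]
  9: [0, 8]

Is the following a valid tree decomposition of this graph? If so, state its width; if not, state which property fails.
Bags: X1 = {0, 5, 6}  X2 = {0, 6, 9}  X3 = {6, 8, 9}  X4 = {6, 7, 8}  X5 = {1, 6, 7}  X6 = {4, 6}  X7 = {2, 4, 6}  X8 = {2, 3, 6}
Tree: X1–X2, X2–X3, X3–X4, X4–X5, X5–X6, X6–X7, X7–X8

No — edge (1,4) lies in no bag.

A tree decomposition must satisfy three properties: every vertex lies in some bag; for every edge, both endpoints lie together in some bag; and for every vertex, the bags containing it form a connected subtree. Here edge (1,4) lies in no bag, so the decomposition is invalid.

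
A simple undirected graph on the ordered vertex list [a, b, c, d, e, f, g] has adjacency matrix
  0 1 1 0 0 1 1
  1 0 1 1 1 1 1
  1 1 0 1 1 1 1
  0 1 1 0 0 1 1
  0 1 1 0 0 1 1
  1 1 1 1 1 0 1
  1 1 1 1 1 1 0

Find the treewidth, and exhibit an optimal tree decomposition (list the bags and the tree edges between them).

Every bag has size at most 5, so the width is 5 − 1 = 4 and tw(G) ≤ 4. Conversely, {b, c, d, f, g} is a clique of size 5, and the vertices of any clique must share a bag in every tree decomposition; so some bag has ≥ 5 vertices and tw(G) ≥ 4. Hence tw(G) = 4 exactly.

Treewidth 4.
One such decomposition:
Bags: B1 = {b, c, e, f, g}  B2 = {a, b, c, f, g}  B3 = {b, c, d, f, g}
Tree: B1–B2, B1–B3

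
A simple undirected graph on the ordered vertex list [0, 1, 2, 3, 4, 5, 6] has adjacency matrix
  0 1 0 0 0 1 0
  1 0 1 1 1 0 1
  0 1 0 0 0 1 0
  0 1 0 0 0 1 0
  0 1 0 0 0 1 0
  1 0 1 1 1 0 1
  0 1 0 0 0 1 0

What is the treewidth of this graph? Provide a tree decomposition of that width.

Treewidth 2.
One such decomposition:
Bags: B1 = {0, 1, 5}  B2 = {1, 3, 5}  B3 = {1, 2, 5}  B4 = {1, 5, 6}  B5 = {1, 4, 5}
Tree: B1–B2, B2–B3, B3–B4, B4–B5

The largest bag has 3 vertices, giving width 2; this decomposition certifies tw(G) ≤ 2. The edges 1–0–5–3–1 form a cycle, so G is not a tree and its treewidth is at least 2. The upper and lower bounds meet at 2, so that is the treewidth.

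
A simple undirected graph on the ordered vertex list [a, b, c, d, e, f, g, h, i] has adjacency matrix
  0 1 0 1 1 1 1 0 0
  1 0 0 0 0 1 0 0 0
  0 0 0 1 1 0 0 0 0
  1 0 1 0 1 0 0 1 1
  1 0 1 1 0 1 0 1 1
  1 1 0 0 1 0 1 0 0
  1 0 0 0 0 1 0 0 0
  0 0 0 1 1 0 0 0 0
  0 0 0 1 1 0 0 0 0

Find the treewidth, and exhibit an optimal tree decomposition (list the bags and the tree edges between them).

Treewidth 2.
One such decomposition:
Bags: B1 = {a, d, e}  B2 = {a, e, f}  B3 = {a, b, f}  B4 = {c, d, e}  B5 = {d, e, h}  B6 = {a, f, g}  B7 = {d, e, i}
Tree: B1–B2, B2–B3, B1–B4, B1–B5, B3–B6, B1–B7

The largest bag has 3 vertices, giving width 2; this decomposition certifies tw(G) ≤ 2. Conversely, {a, f, g} is a clique of size 3, and the vertices of any clique must share a bag in every tree decomposition; so some bag has ≥ 3 vertices and tw(G) ≥ 2. Hence tw(G) = 2 exactly.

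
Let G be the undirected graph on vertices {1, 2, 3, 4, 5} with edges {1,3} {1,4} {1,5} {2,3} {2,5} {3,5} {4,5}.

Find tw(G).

2

A width-2 tree decomposition is:
Bags: B1 = {2, 3, 5}  B2 = {1, 3, 5}  B3 = {1, 4, 5}
Tree: B1–B2, B2–B3
Every bag has size at most 3, so the width is 3 − 1 = 2 and tw(G) ≤ 2. For the lower bound, the 3 vertices {1, 3, 5} are pairwise adjacent, and any tree decomposition puts a clique entirely inside one bag — forcing width ≥ 2. The upper and lower bounds meet at 2, so that is the treewidth.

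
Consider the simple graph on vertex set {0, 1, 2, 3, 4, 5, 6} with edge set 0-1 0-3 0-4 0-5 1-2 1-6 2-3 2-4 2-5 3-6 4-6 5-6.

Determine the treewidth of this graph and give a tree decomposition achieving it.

The largest bag has 4 vertices, giving width 3; this decomposition certifies tw(G) ≤ 3. For the lower bound: the 4 vertex sets {2,3}, {5,6}, {0}, {1} are disjoint, each induces a connected subgraph, and every pair is joined by at least one edge of G. Contracting each set to a single vertex therefore yields K_{4} as a minor, and since treewidth is minor-monotone, tw(G) ≥ tw(K_{4}) = 3. Hence tw(G) = 3 exactly.

Treewidth 3.
One such decomposition:
Bags: B1 = {0, 2, 3, 6}  B2 = {0, 2, 5, 6}  B3 = {0, 1, 2, 6}  B4 = {0, 2, 4, 6}
Tree: B1–B2, B2–B3, B3–B4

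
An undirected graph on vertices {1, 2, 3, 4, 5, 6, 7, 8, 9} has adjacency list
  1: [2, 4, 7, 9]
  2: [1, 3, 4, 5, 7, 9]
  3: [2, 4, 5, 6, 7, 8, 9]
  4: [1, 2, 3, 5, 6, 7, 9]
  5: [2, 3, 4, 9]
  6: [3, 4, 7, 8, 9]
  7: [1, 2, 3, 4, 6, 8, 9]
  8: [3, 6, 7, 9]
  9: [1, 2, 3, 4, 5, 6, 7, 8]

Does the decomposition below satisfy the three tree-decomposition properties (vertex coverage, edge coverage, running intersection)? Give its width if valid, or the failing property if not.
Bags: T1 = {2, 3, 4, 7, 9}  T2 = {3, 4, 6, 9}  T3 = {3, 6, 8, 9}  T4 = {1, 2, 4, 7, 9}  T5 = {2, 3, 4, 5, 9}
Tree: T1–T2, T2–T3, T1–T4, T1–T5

No — edge (7,6) lies in no bag.

A tree decomposition must satisfy three properties: every vertex lies in some bag; for every edge, both endpoints lie together in some bag; and for every vertex, the bags containing it form a connected subtree. Here edge (7,6) lies in no bag, so the decomposition is invalid.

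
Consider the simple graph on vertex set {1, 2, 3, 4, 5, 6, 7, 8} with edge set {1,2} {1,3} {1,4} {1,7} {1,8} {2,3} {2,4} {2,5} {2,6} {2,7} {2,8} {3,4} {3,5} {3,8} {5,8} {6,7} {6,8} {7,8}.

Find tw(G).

A width-3 tree decomposition is:
Bags: B1 = {2, 6, 7, 8}  B2 = {1, 2, 7, 8}  B3 = {1, 2, 3, 8}  B4 = {2, 3, 5, 8}  B5 = {1, 2, 3, 4}
Tree: B1–B2, B2–B3, B3–B4, B3–B5
The largest bag has 4 vertices, giving width 3; this decomposition certifies tw(G) ≤ 3. On the other hand G contains the 4-clique {1, 2, 3, 8}. A clique must lie in a single bag of any decomposition, so no decomposition can have width below 3. Hence tw(G) = 3 exactly.

3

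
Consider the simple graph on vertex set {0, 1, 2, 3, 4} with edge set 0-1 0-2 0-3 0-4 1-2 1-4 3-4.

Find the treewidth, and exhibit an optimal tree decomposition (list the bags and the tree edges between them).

Treewidth 2.
One such decomposition:
Bags: B1 = {0, 1, 2}  B2 = {0, 1, 4}  B3 = {0, 3, 4}
Tree: B1–B2, B2–B3

Each bag holds 3 vertices, so the decomposition has width 2, which upper-bounds the treewidth. Conversely, {0, 1, 2} is a clique of size 3, and the vertices of any clique must share a bag in every tree decomposition; so some bag has ≥ 3 vertices and tw(G) ≥ 2. Hence tw(G) = 2 exactly.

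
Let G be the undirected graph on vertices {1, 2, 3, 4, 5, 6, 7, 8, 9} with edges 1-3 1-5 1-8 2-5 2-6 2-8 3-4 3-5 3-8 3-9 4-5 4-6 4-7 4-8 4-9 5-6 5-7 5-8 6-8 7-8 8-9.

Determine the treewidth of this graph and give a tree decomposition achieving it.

Every bag has size at most 4, so the width is 4 − 1 = 3 and tw(G) ≤ 3. For the lower bound, the 4 vertices {3, 4, 8, 9} are pairwise adjacent, and any tree decomposition puts a clique entirely inside one bag — forcing width ≥ 3. Therefore the treewidth is 3.

Treewidth 3.
One optimal decomposition is:
Bags: B1 = {4, 5, 6, 8}  B2 = {4, 5, 7, 8}  B3 = {3, 4, 5, 8}  B4 = {1, 3, 5, 8}  B5 = {3, 4, 8, 9}  B6 = {2, 5, 6, 8}
Tree: B1–B2, B2–B3, B3–B4, B3–B5, B1–B6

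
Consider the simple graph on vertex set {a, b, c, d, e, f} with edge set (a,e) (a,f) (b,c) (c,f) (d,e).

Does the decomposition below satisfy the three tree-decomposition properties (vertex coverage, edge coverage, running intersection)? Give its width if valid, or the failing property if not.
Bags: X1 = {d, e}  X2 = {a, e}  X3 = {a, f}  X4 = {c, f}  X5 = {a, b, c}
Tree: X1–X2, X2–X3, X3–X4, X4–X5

A tree decomposition must satisfy three properties: every vertex lies in some bag; for every edge, both endpoints lie together in some bag; and for every vertex, the bags containing it form a connected subtree. Here bags containing vertex a are not connected in the tree, so the decomposition is invalid.

No — bags containing vertex a are not connected in the tree.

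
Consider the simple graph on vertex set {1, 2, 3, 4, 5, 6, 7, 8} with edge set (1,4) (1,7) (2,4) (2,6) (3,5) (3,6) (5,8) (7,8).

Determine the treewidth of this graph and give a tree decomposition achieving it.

The largest bag has 3 vertices, giving width 2; this decomposition certifies tw(G) ≤ 2. Since 2–6–3–5–8–7–1–4–2 is a cycle in G, G is not acyclic. Forests are exactly the graphs of treewidth ≤ 1, so tw(G) ≥ 2. The upper and lower bounds meet at 2, so that is the treewidth.

Treewidth 2.
One optimal decomposition is:
Bags: B1 = {2, 3, 6}  B2 = {2, 3, 5}  B3 = {2, 5, 8}  B4 = {2, 7, 8}  B5 = {1, 2, 7}  B6 = {1, 2, 4}
Tree: B1–B2, B2–B3, B3–B4, B4–B5, B5–B6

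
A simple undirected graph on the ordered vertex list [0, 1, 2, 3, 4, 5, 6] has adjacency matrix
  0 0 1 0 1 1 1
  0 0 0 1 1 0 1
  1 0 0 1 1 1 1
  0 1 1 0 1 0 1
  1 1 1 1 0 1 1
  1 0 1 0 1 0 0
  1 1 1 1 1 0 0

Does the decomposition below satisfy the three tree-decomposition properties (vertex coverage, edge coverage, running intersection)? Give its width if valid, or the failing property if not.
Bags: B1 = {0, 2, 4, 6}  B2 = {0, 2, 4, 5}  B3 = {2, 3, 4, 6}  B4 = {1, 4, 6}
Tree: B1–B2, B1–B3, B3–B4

A tree decomposition must satisfy three properties: every vertex lies in some bag; for every edge, both endpoints lie together in some bag; and for every vertex, the bags containing it form a connected subtree. Here edge (3,1) lies in no bag, so the decomposition is invalid.

No — edge (3,1) lies in no bag.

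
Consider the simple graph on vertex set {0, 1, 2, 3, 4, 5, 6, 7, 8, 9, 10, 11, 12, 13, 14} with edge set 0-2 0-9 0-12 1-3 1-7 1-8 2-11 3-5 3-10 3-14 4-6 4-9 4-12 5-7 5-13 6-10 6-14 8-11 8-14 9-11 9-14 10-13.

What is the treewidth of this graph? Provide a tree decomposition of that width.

Treewidth 3.
One such decomposition:
Bags: B1 = {0, 2, 4, 12}  B2 = {0, 2, 4, 9}  B3 = {2, 4, 9, 11}  B4 = {4, 6, 9, 11}  B5 = {6, 9, 11, 14}  B6 = {6, 8, 11, 14}  B7 = {6, 8, 10, 14}  B8 = {3, 8, 10, 14}  B9 = {1, 3, 8, 10}  B10 = {1, 3, 10, 13}  B11 = {1, 3, 5, 13}  B12 = {1, 5, 7, 13}
Tree: B1–B2, B2–B3, B3–B4, B4–B5, B5–B6, B6–B7, B7–B8, B8–B9, B9–B10, B10–B11, B11–B12

Each bag holds 4 vertices, so the decomposition has width 3, which upper-bounds the treewidth. For the lower bound: the 4 vertex sets {0,2,12}, {4}, {9}, {6,8,11,14} are disjoint, each induces a connected subgraph, and every pair is joined by at least one edge of G. Contracting each set to a single vertex therefore yields K_{4} as a minor, and since treewidth is minor-monotone, tw(G) ≥ tw(K_{4}) = 3. The upper and lower bounds meet at 3, so that is the treewidth.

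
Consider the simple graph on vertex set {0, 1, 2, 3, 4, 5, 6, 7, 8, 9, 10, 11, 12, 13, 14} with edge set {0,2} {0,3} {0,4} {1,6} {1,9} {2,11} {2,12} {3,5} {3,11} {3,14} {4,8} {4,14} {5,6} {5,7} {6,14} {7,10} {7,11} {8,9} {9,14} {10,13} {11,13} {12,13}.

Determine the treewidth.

3

A width-3 tree decomposition is:
Bags: B1 = {7, 10, 12, 13}  B2 = {7, 11, 12, 13}  B3 = {2, 7, 11, 12}  B4 = {2, 5, 7, 11}  B5 = {2, 3, 5, 11}  B6 = {0, 2, 3, 5}  B7 = {0, 3, 5, 6}  B8 = {0, 3, 6, 14}  B9 = {0, 4, 6, 14}  B10 = {1, 4, 6, 14}  B11 = {1, 4, 9, 14}  B12 = {1, 4, 8, 9}
Tree: B1–B2, B2–B3, B3–B4, B4–B5, B5–B6, B6–B7, B7–B8, B8–B9, B9–B10, B10–B11, B11–B12
Every bag has size at most 4, so the width is 4 − 1 = 3 and tw(G) ≤ 3. For the lower bound: the 4 vertex sets {10,12,13}, {7}, {11}, {0,2,3,5} are disjoint, each induces a connected subgraph, and every pair is joined by at least one edge of G. Contracting each set to a single vertex therefore yields K_{4} as a minor, and since treewidth is minor-monotone, tw(G) ≥ tw(K_{4}) = 3. Hence tw(G) = 3 exactly.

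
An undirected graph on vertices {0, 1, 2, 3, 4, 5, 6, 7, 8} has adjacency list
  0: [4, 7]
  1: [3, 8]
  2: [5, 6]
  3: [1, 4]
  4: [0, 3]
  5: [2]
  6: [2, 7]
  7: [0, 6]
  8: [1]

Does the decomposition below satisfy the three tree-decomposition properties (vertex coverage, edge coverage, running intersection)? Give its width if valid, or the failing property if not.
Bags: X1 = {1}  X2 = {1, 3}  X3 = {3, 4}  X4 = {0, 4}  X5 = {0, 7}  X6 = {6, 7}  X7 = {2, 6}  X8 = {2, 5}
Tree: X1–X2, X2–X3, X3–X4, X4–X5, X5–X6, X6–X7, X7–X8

No — vertex 8 appears in no bag.

A tree decomposition must satisfy three properties: every vertex lies in some bag; for every edge, both endpoints lie together in some bag; and for every vertex, the bags containing it form a connected subtree. Here vertex 8 appears in no bag, so the decomposition is invalid.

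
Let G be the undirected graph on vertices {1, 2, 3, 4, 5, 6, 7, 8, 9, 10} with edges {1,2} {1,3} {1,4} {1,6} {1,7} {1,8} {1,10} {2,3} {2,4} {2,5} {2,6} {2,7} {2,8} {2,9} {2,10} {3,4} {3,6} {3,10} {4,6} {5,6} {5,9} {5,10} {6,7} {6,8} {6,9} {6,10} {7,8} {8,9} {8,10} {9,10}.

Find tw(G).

4

A width-4 tree decomposition is:
Bags: B1 = {2, 6, 8, 9, 10}  B2 = {1, 2, 6, 8, 10}  B3 = {1, 2, 3, 6, 10}  B4 = {2, 5, 6, 9, 10}  B5 = {1, 2, 3, 4, 6}  B6 = {1, 2, 6, 7, 8}
Tree: B1–B2, B2–B3, B1–B4, B3–B5, B2–B6
Each bag holds 5 vertices, so the decomposition has width 4, which upper-bounds the treewidth. On the other hand G contains the 5-clique {1, 2, 6, 8, 10}. A clique must lie in a single bag of any decomposition, so no decomposition can have width below 4. The upper and lower bounds meet at 4, so that is the treewidth.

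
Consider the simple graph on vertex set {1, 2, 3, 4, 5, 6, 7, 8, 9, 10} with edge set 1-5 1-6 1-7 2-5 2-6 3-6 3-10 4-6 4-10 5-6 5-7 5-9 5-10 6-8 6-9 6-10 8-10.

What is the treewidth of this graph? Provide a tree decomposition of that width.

Treewidth 2.
Bags: B1 = {5, 6, 9}  B2 = {5, 6, 10}  B3 = {6, 8, 10}  B4 = {4, 6, 10}  B5 = {1, 5, 6}  B6 = {1, 5, 7}  B7 = {3, 6, 10}  B8 = {2, 5, 6}
Tree: B1–B2, B2–B3, B3–B4, B1–B5, B5–B6, B2–B7, B2–B8

Every bag has size at most 3, so the width is 3 − 1 = 2 and tw(G) ≤ 2. On the other hand G contains the 3-clique {6, 8, 10}. A clique must lie in a single bag of any decomposition, so no decomposition can have width below 2. Combining the bounds, tw(G) = 2.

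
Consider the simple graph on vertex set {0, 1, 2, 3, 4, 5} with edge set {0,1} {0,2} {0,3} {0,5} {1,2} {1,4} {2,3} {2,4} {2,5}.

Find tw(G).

2

A width-2 tree decomposition is:
Bags: B1 = {0, 1, 2}  B2 = {0, 2, 5}  B3 = {0, 2, 3}  B4 = {1, 2, 4}
Tree: B1–B2, B1–B3, B1–B4
Every bag has size at most 3, so the width is 3 − 1 = 2 and tw(G) ≤ 2. On the other hand G contains the 3-clique {0, 1, 2}. A clique must lie in a single bag of any decomposition, so no decomposition can have width below 2. Combining the bounds, tw(G) = 2.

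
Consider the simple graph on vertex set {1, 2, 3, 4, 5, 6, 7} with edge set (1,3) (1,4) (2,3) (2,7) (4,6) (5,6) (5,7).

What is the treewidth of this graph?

A width-2 tree decomposition is:
Bags: B1 = {2, 3, 7}  B2 = {3, 5, 7}  B3 = {3, 5, 6}  B4 = {3, 4, 6}  B5 = {1, 3, 4}
Tree: B1–B2, B2–B3, B3–B4, B4–B5
Every bag has size at most 3, so the width is 3 − 1 = 2 and tw(G) ≤ 2. Since 3–2–7–5–6–4–1–3 is a cycle in G, G is not acyclic. Forests are exactly the graphs of treewidth ≤ 1, so tw(G) ≥ 2. The upper and lower bounds meet at 2, so that is the treewidth.

2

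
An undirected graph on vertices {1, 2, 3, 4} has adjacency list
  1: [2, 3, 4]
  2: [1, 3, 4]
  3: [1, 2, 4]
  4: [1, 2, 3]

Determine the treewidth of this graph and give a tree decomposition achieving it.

With just one bag of size 4, the width is 4 − 1 = 3, so tw(G) ≤ 3. On the other hand G contains the 4-clique {1, 2, 3, 4}. A clique must lie in a single bag of any decomposition, so no decomposition can have width below 3. Combining the bounds, tw(G) = 3.

Treewidth 3.
One optimal decomposition is:
Bags: B1 = {1, 2, 3, 4}
Tree: (single bag)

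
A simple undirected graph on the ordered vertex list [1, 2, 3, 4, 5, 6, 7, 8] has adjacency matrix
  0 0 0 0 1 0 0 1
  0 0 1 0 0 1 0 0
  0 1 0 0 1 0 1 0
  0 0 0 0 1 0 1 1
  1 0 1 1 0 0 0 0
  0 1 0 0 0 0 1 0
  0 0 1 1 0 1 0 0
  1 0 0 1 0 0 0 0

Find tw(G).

A width-2 tree decomposition is:
Bags: B1 = {1, 5, 8}  B2 = {4, 5, 8}  B3 = {3, 4, 5}  B4 = {3, 4, 7}  B5 = {2, 3, 7}  B6 = {2, 6, 7}
Tree: B1–B2, B2–B3, B3–B4, B4–B5, B5–B6
Each bag holds 3 vertices, so the decomposition has width 2, which upper-bounds the treewidth. For the lower bound, G contains the cycle 1–8–4–5–1, so G is not a forest; only forests have treewidth ≤ 1, hence tw(G) ≥ 2. Therefore the treewidth is 2.

2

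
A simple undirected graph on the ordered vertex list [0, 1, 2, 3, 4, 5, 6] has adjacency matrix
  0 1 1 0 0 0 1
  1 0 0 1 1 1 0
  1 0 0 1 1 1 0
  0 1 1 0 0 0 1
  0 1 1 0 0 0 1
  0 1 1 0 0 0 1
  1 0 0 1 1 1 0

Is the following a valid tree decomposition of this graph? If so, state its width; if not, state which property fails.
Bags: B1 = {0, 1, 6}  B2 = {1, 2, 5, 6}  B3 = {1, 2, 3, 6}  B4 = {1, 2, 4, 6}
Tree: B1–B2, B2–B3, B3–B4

No — edge (2,0) lies in no bag.

A tree decomposition must satisfy three properties: every vertex lies in some bag; for every edge, both endpoints lie together in some bag; and for every vertex, the bags containing it form a connected subtree. Here edge (2,0) lies in no bag, so the decomposition is invalid.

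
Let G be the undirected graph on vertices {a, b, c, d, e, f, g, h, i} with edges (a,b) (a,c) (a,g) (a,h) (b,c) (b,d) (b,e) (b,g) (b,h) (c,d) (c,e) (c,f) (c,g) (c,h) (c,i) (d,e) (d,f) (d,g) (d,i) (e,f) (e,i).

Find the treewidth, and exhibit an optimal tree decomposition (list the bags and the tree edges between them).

Treewidth 3.
Bags: B1 = {b, c, d, g}  B2 = {a, b, c, g}  B3 = {b, c, d, e}  B4 = {a, b, c, h}  B5 = {c, d, e, i}  B6 = {c, d, e, f}
Tree: B1–B2, B1–B3, B2–B4, B3–B5, B5–B6

Each bag holds 4 vertices, so the decomposition has width 3, which upper-bounds the treewidth. On the other hand G contains the 4-clique {b, c, d, g}. A clique must lie in a single bag of any decomposition, so no decomposition can have width below 3. Combining the bounds, tw(G) = 3.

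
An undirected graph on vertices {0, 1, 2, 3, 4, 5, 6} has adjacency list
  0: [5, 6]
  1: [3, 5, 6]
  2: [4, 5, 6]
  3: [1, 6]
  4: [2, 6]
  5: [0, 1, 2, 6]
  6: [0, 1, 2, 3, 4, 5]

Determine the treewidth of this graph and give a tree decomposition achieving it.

The largest bag has 3 vertices, giving width 2; this decomposition certifies tw(G) ≤ 2. Conversely, {1, 3, 6} is a clique of size 3, and the vertices of any clique must share a bag in every tree decomposition; so some bag has ≥ 3 vertices and tw(G) ≥ 2. The upper and lower bounds meet at 2, so that is the treewidth.

Treewidth 2.
One such decomposition:
Bags: B1 = {1, 5, 6}  B2 = {2, 5, 6}  B3 = {0, 5, 6}  B4 = {2, 4, 6}  B5 = {1, 3, 6}
Tree: B1–B2, B1–B3, B2–B4, B1–B5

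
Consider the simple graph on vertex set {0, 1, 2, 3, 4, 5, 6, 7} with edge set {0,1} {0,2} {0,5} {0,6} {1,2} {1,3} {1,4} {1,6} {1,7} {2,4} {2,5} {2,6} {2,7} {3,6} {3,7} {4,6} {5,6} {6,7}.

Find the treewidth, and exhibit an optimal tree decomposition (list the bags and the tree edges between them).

Treewidth 3.
One optimal decomposition is:
Bags: B1 = {0, 1, 2, 6}  B2 = {1, 2, 6, 7}  B3 = {0, 2, 5, 6}  B4 = {1, 3, 6, 7}  B5 = {1, 2, 4, 6}
Tree: B1–B2, B1–B3, B2–B4, B1–B5

Each bag holds 4 vertices, so the decomposition has width 3, which upper-bounds the treewidth. For the lower bound, the 4 vertices {0, 1, 2, 6} are pairwise adjacent, and any tree decomposition puts a clique entirely inside one bag — forcing width ≥ 3. Hence tw(G) = 3 exactly.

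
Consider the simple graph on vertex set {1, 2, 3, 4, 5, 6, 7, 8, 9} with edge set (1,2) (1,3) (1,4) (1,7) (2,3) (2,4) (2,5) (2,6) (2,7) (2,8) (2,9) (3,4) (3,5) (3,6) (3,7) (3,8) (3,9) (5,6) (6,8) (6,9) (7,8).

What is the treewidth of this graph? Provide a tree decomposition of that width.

Each bag holds 4 vertices, so the decomposition has width 3, which upper-bounds the treewidth. For the lower bound, the 4 vertices {1, 2, 3, 4} are pairwise adjacent, and any tree decomposition puts a clique entirely inside one bag — forcing width ≥ 3. Combining the bounds, tw(G) = 3.

Treewidth 3.
Bags: B1 = {2, 3, 7, 8}  B2 = {2, 3, 6, 8}  B3 = {1, 2, 3, 7}  B4 = {2, 3, 6, 9}  B5 = {2, 3, 5, 6}  B6 = {1, 2, 3, 4}
Tree: B1–B2, B1–B3, B2–B4, B2–B5, B3–B6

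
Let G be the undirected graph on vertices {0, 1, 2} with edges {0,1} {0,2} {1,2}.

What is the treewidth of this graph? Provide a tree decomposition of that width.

Treewidth 2.
One such decomposition:
Bags: B1 = {0, 1, 2}
Tree: (single bag)

With just one bag of size 3, the width is 3 − 1 = 2, so tw(G) ≤ 2. Conversely, {0, 1, 2} is a clique of size 3, and the vertices of any clique must share a bag in every tree decomposition; so some bag has ≥ 3 vertices and tw(G) ≥ 2. The upper and lower bounds meet at 2, so that is the treewidth.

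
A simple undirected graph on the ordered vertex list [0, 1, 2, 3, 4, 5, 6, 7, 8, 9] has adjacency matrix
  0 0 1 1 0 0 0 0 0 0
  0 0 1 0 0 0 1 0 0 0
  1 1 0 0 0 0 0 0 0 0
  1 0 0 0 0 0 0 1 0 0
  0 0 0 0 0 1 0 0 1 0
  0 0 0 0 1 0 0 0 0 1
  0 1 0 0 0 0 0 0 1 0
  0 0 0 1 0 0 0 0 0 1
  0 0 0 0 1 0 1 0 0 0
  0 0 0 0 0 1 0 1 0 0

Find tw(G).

A width-2 tree decomposition is:
Bags: B1 = {1, 2, 6}  B2 = {2, 6, 8}  B3 = {2, 4, 8}  B4 = {2, 4, 5}  B5 = {2, 5, 9}  B6 = {2, 7, 9}  B7 = {2, 3, 7}  B8 = {0, 2, 3}
Tree: B1–B2, B2–B3, B3–B4, B4–B5, B5–B6, B6–B7, B7–B8
Every bag has size at most 3, so the width is 3 − 1 = 2 and tw(G) ≤ 2. For the lower bound, G contains the cycle 2–1–6–8–4–5–9–7–3–0–2, so G is not a forest; only forests have treewidth ≤ 1, hence tw(G) ≥ 2. The upper and lower bounds meet at 2, so that is the treewidth.

2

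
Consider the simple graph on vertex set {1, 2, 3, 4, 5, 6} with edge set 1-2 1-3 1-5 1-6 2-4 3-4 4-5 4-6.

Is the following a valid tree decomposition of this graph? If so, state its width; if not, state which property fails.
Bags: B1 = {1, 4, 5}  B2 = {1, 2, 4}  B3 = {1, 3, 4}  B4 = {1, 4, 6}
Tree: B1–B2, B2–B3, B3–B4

Every vertex of G appears in some bag (union = {1, 2, 3, 4, 5, 6}); every edge is covered by a bag; and for each vertex v the set of bags containing v is connected in the bag tree. The decomposition is therefore valid. The largest bag has 3 vertices, so the width is 2.

Yes; width 2.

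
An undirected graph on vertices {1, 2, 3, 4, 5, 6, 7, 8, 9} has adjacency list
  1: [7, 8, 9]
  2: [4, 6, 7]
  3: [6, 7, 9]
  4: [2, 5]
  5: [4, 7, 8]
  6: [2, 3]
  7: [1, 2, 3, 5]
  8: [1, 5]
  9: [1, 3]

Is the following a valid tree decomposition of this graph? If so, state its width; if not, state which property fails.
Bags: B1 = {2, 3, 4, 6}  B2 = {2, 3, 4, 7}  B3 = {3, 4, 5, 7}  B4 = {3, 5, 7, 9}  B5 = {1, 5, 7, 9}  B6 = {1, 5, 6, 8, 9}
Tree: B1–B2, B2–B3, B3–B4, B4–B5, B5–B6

No — bags containing vertex 6 are not connected in the tree.

A tree decomposition must satisfy three properties: every vertex lies in some bag; for every edge, both endpoints lie together in some bag; and for every vertex, the bags containing it form a connected subtree. Here bags containing vertex 6 are not connected in the tree, so the decomposition is invalid.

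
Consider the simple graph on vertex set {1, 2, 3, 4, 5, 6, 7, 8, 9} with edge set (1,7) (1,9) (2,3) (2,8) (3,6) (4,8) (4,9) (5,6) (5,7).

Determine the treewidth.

2

A width-2 tree decomposition is:
Bags: B1 = {1, 7, 9}  B2 = {4, 7, 9}  B3 = {4, 7, 8}  B4 = {2, 7, 8}  B5 = {2, 3, 7}  B6 = {3, 6, 7}  B7 = {5, 6, 7}
Tree: B1–B2, B2–B3, B3–B4, B4–B5, B5–B6, B6–B7
The largest bag has 3 vertices, giving width 2; this decomposition certifies tw(G) ≤ 2. The edges 7–1–9–4–8–2–3–6–5–7 form a cycle, so G is not a tree and its treewidth is at least 2. Therefore the treewidth is 2.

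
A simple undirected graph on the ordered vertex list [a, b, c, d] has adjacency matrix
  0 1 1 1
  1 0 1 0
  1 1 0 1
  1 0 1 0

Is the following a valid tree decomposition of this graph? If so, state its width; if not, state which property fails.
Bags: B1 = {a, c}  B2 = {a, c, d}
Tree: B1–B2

No — vertex b appears in no bag.

A tree decomposition must satisfy three properties: every vertex lies in some bag; for every edge, both endpoints lie together in some bag; and for every vertex, the bags containing it form a connected subtree. Here vertex b appears in no bag, so the decomposition is invalid.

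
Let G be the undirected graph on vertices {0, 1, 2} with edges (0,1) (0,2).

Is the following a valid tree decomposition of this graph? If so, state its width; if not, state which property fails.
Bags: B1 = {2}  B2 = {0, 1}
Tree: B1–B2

A tree decomposition must satisfy three properties: every vertex lies in some bag; for every edge, both endpoints lie together in some bag; and for every vertex, the bags containing it form a connected subtree. Here edge (0,2) lies in no bag, so the decomposition is invalid.

No — edge (0,2) lies in no bag.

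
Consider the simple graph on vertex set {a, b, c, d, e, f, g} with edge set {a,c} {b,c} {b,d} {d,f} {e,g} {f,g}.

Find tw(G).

A width-1 tree decomposition is:
Bags: B1 = {a, c}  B2 = {b, c}  B3 = {b, d}  B4 = {d, f}  B5 = {f, g}  B6 = {e, g}
Tree: B1–B2, B2–B3, B3–B4, B4–B5, B5–B6
Every bag has size at most 2, so the width is 2 − 1 = 1 and tw(G) ≤ 1. Any graph with an edge has treewidth ≥ 1, and G has the edge a–c. Combining the bounds, tw(G) = 1.

1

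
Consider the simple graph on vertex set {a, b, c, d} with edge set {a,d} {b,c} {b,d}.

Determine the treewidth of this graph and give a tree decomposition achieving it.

Every bag has size at most 2, so the width is 2 − 1 = 1 and tw(G) ≤ 1. G has an edge, so its treewidth is at least 1. Hence tw(G) = 1 exactly.

Treewidth 1.
One such decomposition:
Bags: B1 = {b, d}  B2 = {b, c}  B3 = {a, d}
Tree: B1–B2, B1–B3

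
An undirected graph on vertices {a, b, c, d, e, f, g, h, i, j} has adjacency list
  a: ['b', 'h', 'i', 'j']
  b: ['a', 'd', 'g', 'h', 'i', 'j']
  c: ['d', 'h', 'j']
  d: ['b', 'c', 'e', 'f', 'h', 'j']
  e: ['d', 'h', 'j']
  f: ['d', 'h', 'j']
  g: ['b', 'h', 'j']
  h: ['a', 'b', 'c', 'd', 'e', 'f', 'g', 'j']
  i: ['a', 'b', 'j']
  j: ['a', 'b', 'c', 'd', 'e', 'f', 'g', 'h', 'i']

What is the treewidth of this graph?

3

A width-3 tree decomposition is:
Bags: B1 = {d, f, h, j}  B2 = {b, d, h, j}  B3 = {a, b, h, j}  B4 = {a, b, i, j}  B5 = {d, e, h, j}  B6 = {b, g, h, j}  B7 = {c, d, h, j}
Tree: B1–B2, B2–B3, B3–B4, B1–B5, B2–B6, B2–B7
Each bag holds 4 vertices, so the decomposition has width 3, which upper-bounds the treewidth. On the other hand G contains the 4-clique {d, e, h, j}. A clique must lie in a single bag of any decomposition, so no decomposition can have width below 3. Combining the bounds, tw(G) = 3.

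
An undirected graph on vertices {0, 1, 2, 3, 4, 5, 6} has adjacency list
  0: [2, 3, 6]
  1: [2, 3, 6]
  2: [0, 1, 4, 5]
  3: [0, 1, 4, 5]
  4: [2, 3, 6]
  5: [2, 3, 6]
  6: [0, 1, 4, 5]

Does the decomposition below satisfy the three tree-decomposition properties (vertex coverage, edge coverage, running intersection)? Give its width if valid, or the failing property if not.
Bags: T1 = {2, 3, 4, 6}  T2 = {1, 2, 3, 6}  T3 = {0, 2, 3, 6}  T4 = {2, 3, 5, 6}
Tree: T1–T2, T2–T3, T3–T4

Yes; width 3.

Checking the three conditions: (i) the bags cover all of {0, 1, 2, 3, 4, 5, 6}; (ii) for each edge, some bag contains both endpoints; (iii) the bags containing any fixed vertex form a subtree. All hold, so the decomposition is valid with width 4 − 1 = 3.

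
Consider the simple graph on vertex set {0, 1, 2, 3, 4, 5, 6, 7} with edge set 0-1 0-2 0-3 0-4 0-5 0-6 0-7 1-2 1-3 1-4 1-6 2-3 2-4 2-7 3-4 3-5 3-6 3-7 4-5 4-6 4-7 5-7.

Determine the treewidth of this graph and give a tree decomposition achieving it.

Each bag holds 5 vertices, so the decomposition has width 4, which upper-bounds the treewidth. For the lower bound, the 5 vertices {0, 1, 2, 3, 4} are pairwise adjacent, and any tree decomposition puts a clique entirely inside one bag — forcing width ≥ 4. The upper and lower bounds meet at 4, so that is the treewidth.

Treewidth 4.
One optimal decomposition is:
Bags: B1 = {0, 2, 3, 4, 7}  B2 = {0, 3, 4, 5, 7}  B3 = {0, 1, 2, 3, 4}  B4 = {0, 1, 3, 4, 6}
Tree: B1–B2, B1–B3, B3–B4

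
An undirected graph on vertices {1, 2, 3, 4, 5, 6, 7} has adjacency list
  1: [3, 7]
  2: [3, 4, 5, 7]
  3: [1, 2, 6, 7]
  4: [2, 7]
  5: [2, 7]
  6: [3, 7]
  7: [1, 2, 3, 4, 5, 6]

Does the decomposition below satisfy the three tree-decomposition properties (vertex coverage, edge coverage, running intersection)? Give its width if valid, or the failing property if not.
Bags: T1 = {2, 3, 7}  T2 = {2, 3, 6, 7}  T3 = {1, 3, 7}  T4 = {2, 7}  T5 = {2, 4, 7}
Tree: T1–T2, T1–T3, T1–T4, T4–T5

A tree decomposition must satisfy three properties: every vertex lies in some bag; for every edge, both endpoints lie together in some bag; and for every vertex, the bags containing it form a connected subtree. Here vertex 5 appears in no bag, so the decomposition is invalid.

No — vertex 5 appears in no bag.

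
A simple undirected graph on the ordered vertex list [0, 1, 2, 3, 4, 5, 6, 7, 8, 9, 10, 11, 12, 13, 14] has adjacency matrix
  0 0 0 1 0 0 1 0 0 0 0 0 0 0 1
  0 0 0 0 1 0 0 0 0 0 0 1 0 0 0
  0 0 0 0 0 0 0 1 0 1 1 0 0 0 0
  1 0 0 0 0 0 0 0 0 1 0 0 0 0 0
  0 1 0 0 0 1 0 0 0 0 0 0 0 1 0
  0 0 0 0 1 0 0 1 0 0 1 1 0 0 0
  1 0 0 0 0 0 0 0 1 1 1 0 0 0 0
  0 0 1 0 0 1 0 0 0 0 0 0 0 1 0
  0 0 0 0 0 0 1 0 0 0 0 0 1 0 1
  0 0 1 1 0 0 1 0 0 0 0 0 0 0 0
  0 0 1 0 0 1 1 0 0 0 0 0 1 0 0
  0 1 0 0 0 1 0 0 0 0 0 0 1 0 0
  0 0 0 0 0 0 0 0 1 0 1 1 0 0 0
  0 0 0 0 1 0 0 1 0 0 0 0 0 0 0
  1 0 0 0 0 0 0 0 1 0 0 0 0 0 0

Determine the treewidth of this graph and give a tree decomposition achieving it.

Treewidth 3.
Bags: B1 = {0, 3, 8, 14}  B2 = {0, 3, 6, 8}  B3 = {3, 6, 8, 9}  B4 = {6, 8, 9, 12}  B5 = {6, 9, 10, 12}  B6 = {2, 9, 10, 12}  B7 = {2, 10, 11, 12}  B8 = {2, 5, 10, 11}  B9 = {2, 5, 7, 11}  B10 = {1, 5, 7, 11}  B11 = {1, 4, 5, 7}  B12 = {1, 4, 7, 13}
Tree: B1–B2, B2–B3, B3–B4, B4–B5, B5–B6, B6–B7, B7–B8, B8–B9, B9–B10, B10–B11, B11–B12

Each bag holds 4 vertices, so the decomposition has width 3, which upper-bounds the treewidth. For the lower bound: the 4 vertex sets {0,3,14}, {8}, {6}, {2,9,10,12} are disjoint, each induces a connected subgraph, and every pair is joined by at least one edge of G. Contracting each set to a single vertex therefore yields K_{4} as a minor, and since treewidth is minor-monotone, tw(G) ≥ tw(K_{4}) = 3. Combining the bounds, tw(G) = 3.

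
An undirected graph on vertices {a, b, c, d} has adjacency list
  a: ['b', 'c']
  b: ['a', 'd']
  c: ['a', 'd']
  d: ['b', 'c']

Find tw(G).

2

A width-2 tree decomposition is:
Bags: B1 = {a, b, d}  B2 = {a, c, d}
Tree: B1–B2
Each bag holds 3 vertices, so the decomposition has width 2, which upper-bounds the treewidth. For the lower bound, G contains the cycle a–b–d–c–a, so G is not a forest; only forests have treewidth ≤ 1, hence tw(G) ≥ 2. Hence tw(G) = 2 exactly.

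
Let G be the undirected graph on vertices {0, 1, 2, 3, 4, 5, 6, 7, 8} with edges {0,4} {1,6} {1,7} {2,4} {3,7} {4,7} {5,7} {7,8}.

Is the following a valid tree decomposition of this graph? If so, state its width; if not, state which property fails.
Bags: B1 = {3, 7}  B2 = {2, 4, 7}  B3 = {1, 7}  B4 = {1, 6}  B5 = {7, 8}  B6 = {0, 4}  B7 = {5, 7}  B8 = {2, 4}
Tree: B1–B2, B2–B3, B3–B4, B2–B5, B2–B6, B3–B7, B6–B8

A tree decomposition must satisfy three properties: every vertex lies in some bag; for every edge, both endpoints lie together in some bag; and for every vertex, the bags containing it form a connected subtree. Here bags containing vertex 2 are not connected in the tree, so the decomposition is invalid.

No — bags containing vertex 2 are not connected in the tree.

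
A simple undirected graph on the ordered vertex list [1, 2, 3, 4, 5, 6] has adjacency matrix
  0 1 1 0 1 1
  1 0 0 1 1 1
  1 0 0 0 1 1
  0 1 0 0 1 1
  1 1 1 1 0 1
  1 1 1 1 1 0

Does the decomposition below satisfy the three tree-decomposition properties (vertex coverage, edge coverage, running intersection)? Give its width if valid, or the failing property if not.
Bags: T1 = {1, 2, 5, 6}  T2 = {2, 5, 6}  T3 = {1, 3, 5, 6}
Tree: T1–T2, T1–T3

A tree decomposition must satisfy three properties: every vertex lies in some bag; for every edge, both endpoints lie together in some bag; and for every vertex, the bags containing it form a connected subtree. Here vertex 4 appears in no bag, so the decomposition is invalid.

No — vertex 4 appears in no bag.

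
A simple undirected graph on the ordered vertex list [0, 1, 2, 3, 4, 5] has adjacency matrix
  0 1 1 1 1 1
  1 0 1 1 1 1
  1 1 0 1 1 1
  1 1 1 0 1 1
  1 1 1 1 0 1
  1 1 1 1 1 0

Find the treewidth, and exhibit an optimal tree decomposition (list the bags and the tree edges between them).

Treewidth 5.
One such decomposition:
Bags: B1 = {0, 1, 2, 3, 4, 5}
Tree: (single bag)

A single bag containing all 6 vertices is trivially a valid decomposition of width 5. On the other hand G contains the 6-clique {0, 1, 2, 3, 4, 5}. A clique must lie in a single bag of any decomposition, so no decomposition can have width below 5. Combining the bounds, tw(G) = 5.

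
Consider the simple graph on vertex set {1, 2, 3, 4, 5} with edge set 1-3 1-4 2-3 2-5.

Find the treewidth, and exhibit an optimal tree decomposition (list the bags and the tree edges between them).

Treewidth 1.
One such decomposition:
Bags: B1 = {1, 4}  B2 = {1, 3}  B3 = {2, 3}  B4 = {2, 5}
Tree: B1–B2, B2–B3, B3–B4

Each bag holds 2 vertices, so the decomposition has width 1, which upper-bounds the treewidth. Since G has at least one edge (e.g. 4–1), it is not an edgeless graph, so tw(G) ≥ 1. The upper and lower bounds meet at 1, so that is the treewidth.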